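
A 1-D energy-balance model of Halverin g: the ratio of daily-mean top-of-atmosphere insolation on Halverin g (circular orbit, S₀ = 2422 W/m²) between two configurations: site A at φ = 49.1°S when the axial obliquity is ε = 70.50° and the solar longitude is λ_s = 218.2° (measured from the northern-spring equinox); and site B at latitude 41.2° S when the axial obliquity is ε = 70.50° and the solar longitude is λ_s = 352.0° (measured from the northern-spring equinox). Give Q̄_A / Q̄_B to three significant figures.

Q̄_A / Q̄_B ≈ 1.60

— Configuration A (φ=-49.1°):
Solar declination: sin δ = sin ε · sin λ_s = sin 70.50° × sin 218.2° = -0.58294, so δ = -35.657°.
cos H₀ = −tan(-49.1°) tan(-35.657°) = -0.8282, H₀ = 2.5468 rad.
Bracket: H₀ sin φ sin δ + cos φ cos δ sin H₀ = 2.5468×-0.75585×-0.58294 + 0.65474×0.81252×0.56037 = 1.122159 + 0.298111 = 1.420270.
Q̄ = (S₀/π) × [bracket] = (2422/π) × 1.420270 = 1095.0 W/m².
— Configuration B (φ=-41.2°):
Solar declination: sin δ = sin ε · sin λ_s = sin 70.50° × sin 352.0° = -0.13119, so δ = -7.538°.
cos H₀ = −tan(-41.2°) tan(-7.538°) = -0.1158, H₀ = 1.6869 rad.
Bracket: H₀ sin φ sin δ + cos φ cos δ sin H₀ = 1.6869×-0.65869×-0.13119 + 0.75241×0.99136×0.99327 = 0.145771 + 0.740889 = 0.886660.
Q̄ = (S₀/π) × [bracket] = (2422/π) × 0.886660 = 683.57 W/m².
Ratio Q̄_A / Q̄_B = 1095.0 / 683.57 = 1.602.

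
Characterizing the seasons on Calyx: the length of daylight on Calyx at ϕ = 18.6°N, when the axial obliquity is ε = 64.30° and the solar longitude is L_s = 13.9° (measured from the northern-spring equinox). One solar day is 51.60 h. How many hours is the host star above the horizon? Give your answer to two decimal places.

27.03 h

Solar declination: sin δ = sin ε · sin L_s = sin 64.30° × sin 13.9° = 0.21646, so δ = +12.501°.
cos h₀ = −tan ϕ · tan δ = −tan(+18.6°) × tan(+12.501°) = -0.0746, so h₀ = 1.6455 rad = 94.28°.
Daylight = 2h₀/(2π) × 51.60 h = (1.6455/π) × 51.60 = 27.03 h.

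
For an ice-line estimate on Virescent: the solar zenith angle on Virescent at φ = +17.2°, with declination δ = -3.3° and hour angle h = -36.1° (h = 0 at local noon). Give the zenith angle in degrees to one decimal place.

θ_z = 41.1°

cos θ_z = sin φ sin δ + cos φ cos δ cos h = -0.017022 + 0.770575 = 0.753553.
θ_z = arccos(0.753553) = 41.1°.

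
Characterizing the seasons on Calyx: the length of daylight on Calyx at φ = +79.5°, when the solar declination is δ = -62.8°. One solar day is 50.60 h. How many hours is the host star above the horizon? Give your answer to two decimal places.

0.00 h

cos H₀ = −tan φ · tan δ = 10.4985 ≥ 1, so the host star never rises (polar night) and H₀ = 0.
Daylight = 2H₀/(2π) × 50.60 h = (0.0000/π) × 50.60 = 0.00 h.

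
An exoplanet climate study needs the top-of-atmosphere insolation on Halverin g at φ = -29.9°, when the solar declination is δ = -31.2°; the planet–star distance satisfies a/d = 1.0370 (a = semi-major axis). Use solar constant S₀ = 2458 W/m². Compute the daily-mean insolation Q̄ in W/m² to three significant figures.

cos H₀ = −tan(-29.9°) tan(-31.200°) = -0.3482, H₀ = 1.9265 rad.
Bracket: H₀ sin φ sin δ + cos φ cos δ sin H₀ = 1.9265×-0.49849×-0.51803 + 0.86690×0.85536×0.93740 = 0.497485 + 0.695093 = 1.192578.
Inverse-square distance factor (a/d)² = 1.0370² = 1.075369.
Q̄ = (S₀/π) × 1.075369 × [bracket] = (2458/π) × 1.075369 × 1.192578 = 1003 W/m².

Q̄ ≈ 1.00e+03 W/m²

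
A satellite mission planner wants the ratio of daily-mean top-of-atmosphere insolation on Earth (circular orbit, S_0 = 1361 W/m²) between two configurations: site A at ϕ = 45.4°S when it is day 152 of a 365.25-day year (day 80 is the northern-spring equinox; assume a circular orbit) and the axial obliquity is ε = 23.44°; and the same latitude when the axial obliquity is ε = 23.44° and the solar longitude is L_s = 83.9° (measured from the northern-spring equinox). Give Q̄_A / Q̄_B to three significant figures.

Q̄_A / Q̄_B ≈ 1.08

— Configuration A (ϕ=-45.4°):
Solar longitude: L_s = 360° × (152 − 80)/365.25 = 70.965°.
sin δ = sin 23.44° × sin 70.965° = 0.37604, so δ = +22.088°.
cos h₀ = −tan(-45.4°) tan(+22.088°) = 0.4115, h₀ = 1.1467 rad.
Bracket: h₀ sin ϕ sin δ + cos ϕ cos δ sin h₀ = 1.1467×-0.71203×0.37604 + 0.70215×0.92660×0.91140 = -0.307031 + 0.592968 = 0.285937.
Q̄ = (S_0/π) × [bracket] = (1361/π) × 0.285937 = 123.87 W/m².
— Configuration B (ϕ=-45.4°):
Solar declination: sin δ = sin ε · sin L_s = sin 23.44° × sin 83.9° = 0.39554, so δ = +23.299°.
cos h₀ = −tan(-45.4°) tan(+23.299°) = 0.4367, h₀ = 1.1189 rad.
Bracket: h₀ sin ϕ sin δ + cos ϕ cos δ sin h₀ = 1.1189×-0.71203×0.39554 + 0.70215×0.91845×0.89960 = -0.315123 + 0.580143 = 0.265020.
Q̄ = (S_0/π) × [bracket] = (1361/π) × 0.265020 = 114.81 W/m².
Ratio Q̄_A / Q̄_B = 123.87 / 114.81 = 1.079.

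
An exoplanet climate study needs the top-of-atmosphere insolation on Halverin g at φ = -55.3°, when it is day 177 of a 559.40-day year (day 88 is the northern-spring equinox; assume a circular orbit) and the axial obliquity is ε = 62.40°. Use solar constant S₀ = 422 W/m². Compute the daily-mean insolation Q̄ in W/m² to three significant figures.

Solar longitude: λ_s = 360° × (177 − 88)/559.40 = 57.276°.
sin δ = sin 62.40° × sin 57.276° = 0.74555, so δ = +48.206°.
cos H₀ = −tan(-55.3°) tan(+48.206°) = 1.6156 ≥ 1 ⇒ polar night, H₀ = 0 and Q̄ = 0.

Q̄ ≈ 0.00 W/m²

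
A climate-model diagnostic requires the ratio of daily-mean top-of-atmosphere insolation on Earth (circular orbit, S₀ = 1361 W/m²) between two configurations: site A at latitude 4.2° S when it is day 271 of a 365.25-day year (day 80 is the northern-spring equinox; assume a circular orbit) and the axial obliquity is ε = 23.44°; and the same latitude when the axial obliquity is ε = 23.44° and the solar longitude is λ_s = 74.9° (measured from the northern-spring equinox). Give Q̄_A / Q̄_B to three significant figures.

Q̄_A / Q̄_B ≈ 1.14

— Configuration A (φ=-4.2°):
Solar longitude: λ_s = 360° × (271 − 80)/365.25 = 188.255°.
sin δ = sin 23.44° × sin 188.255° = -0.05711, so δ = -3.274°.
cos H₀ = −tan(-4.2°) tan(-3.274°) = -0.0042, H₀ = 1.5750 rad.
Bracket: H₀ sin φ sin δ + cos φ cos δ sin H₀ = 1.5750×-0.07324×-0.05711 + 0.99731×0.99837×0.99999 = 0.006588 + 0.995674 = 1.002262.
Q̄ = (S₀/π) × [bracket] = (1361/π) × 1.002262 = 434.20 W/m².
— Configuration B (φ=-4.2°):
Solar declination: sin δ = sin ε · sin λ_s = sin 23.44° × sin 74.9° = 0.38405, so δ = +22.585°.
cos H₀ = −tan(-4.2°) tan(+22.585°) = 0.0305, H₀ = 1.5402 rad.
Bracket: H₀ sin φ sin δ + cos φ cos δ sin H₀ = 1.5402×-0.07324×0.38405 + 0.99731×0.92331×0.99953 = -0.043322 + 0.920394 = 0.877072.
Q̄ = (S₀/π) × [bracket] = (1361/π) × 0.877072 = 379.96 W/m².
Ratio Q̄_A / Q̄_B = 434.20 / 379.96 = 1.143.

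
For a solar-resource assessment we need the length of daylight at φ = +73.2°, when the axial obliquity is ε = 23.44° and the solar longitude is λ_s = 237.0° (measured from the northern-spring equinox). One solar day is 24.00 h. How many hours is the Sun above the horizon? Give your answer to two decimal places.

Solar declination: sin δ = sin ε · sin λ_s = sin 23.44° × sin 237.0° = -0.33361, so δ = -19.488°.
cos H₀ = −tan φ · tan δ = 1.1721 ≥ 1, so the Sun never rises (polar night) and H₀ = 0.
Daylight = 2H₀/(2π) × 24.00 h = (0.0000/π) × 24.00 = 0.00 h.

0.00 h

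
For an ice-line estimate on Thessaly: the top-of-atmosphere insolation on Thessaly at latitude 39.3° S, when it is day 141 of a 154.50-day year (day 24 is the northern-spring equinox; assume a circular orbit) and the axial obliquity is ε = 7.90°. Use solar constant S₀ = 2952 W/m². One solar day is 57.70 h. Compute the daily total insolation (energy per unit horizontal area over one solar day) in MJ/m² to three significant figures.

Solar longitude: λ_s = 360° × (141 − 24)/154.50 = 272.621°.
sin δ = sin 7.90° × sin 272.621° = -0.13730, so δ = -7.892°.
cos H₀ = −tan(-39.3°) tan(-7.892°) = -0.1135, H₀ = 1.6845 rad.
Bracket: H₀ sin φ sin δ + cos φ cos δ sin H₀ = 1.6845×-0.63338×-0.13730 + 0.77384×0.99053×0.99354 = 0.146489 + 0.761560 = 0.908049.
Q̄ = (S₀/π) × [bracket] = (2952/π) × 0.908049 = 853.25 W/m².
Daily total = Q̄ × 57.70 h × 3600 s/h = 853.25 × 57.70 × 3600 / 10⁶ = 177.2 MJ/m².

177 MJ/m²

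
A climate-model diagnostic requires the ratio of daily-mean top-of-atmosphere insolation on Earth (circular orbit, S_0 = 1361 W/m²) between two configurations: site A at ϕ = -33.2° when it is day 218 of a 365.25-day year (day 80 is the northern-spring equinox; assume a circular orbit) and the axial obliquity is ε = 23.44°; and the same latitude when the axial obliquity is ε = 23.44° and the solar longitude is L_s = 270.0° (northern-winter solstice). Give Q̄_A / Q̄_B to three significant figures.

Q̄_A / Q̄_B ≈ 0.509

— Configuration A (ϕ=-33.2°):
Solar longitude: L_s = 360° × (218 − 80)/365.25 = 136.016°.
sin δ = sin 23.44° × sin 136.016° = 0.27625, so δ = +16.036°.
cos h₀ = −tan(-33.2°) tan(+16.036°) = 0.1881, h₀ = 1.3816 rad.
Bracket: h₀ sin ϕ sin δ + cos ϕ cos δ sin h₀ = 1.3816×-0.54756×0.27625 + 0.83676×0.96109×0.98215 = -0.208986 + 0.789847 = 0.580861.
Q̄ = (S_0/π) × [bracket] = (1361/π) × 0.580861 = 251.64 W/m².
— Configuration B (ϕ=-33.2°):
Solar declination: sin δ = sin ε · sin L_s = sin 23.44° × sin 270.0° = -0.39779, so δ = -23.440°.
cos h₀ = −tan(-33.2°) tan(-23.440°) = -0.2837, h₀ = 1.8585 rad.
Bracket: h₀ sin ϕ sin δ + cos ϕ cos δ sin h₀ = 1.8585×-0.54756×-0.39779 + 0.83676×0.91748×0.95891 = 0.404807 + 0.736165 = 1.140972.
Q̄ = (S_0/π) × [bracket] = (1361/π) × 1.140972 = 494.29 W/m².
Ratio Q̄_A / Q̄_B = 251.64 / 494.29 = 0.5091.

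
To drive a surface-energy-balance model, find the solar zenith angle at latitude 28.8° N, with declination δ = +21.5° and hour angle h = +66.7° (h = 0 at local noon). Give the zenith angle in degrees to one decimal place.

cos θ_z = sin ϕ sin δ + cos ϕ cos δ cos h = 0.176563 + 0.322501 = 0.499064.
θ_z = arccos(0.499064) = 60.1°.

θ_z = 60.1°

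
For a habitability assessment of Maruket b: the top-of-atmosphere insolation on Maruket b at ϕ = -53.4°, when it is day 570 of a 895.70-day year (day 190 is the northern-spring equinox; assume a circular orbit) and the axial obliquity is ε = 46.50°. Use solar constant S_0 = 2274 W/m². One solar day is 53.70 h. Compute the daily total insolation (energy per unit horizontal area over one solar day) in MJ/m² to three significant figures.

Solar longitude: L_s = 360° × (570 − 190)/895.70 = 152.730°.
sin δ = sin 46.50° × sin 152.730° = 0.33236, so δ = +19.412°.
cos h₀ = −tan(-53.4°) tan(+19.412°) = 0.4745, h₀ = 1.0764 rad.
Bracket: h₀ sin ϕ sin δ + cos ϕ cos δ sin h₀ = 1.0764×-0.80282×0.33236 + 0.59622×0.94315×0.88026 = -0.287211 + 0.494992 = 0.207781.
Q̄ = (S_0/π) × [bracket] = (2274/π) × 0.207781 = 150.40 W/m².
Daily total = Q̄ × 53.70 h × 3600 s/h = 150.40 × 53.70 × 3600 / 10⁶ = 29.08 MJ/m².

29.1 MJ/m²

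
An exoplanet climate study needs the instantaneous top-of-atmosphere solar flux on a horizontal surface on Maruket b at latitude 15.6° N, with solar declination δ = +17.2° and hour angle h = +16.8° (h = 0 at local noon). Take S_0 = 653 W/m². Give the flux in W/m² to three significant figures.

cos θ_z = sin ϕ sin δ + cos ϕ cos δ cos h = 0.079522 + 0.880819 = 0.960341.
Flux = S_0 · cos θ_z = 653 × 0.960341 = 627.1 W/m².

627 W/m²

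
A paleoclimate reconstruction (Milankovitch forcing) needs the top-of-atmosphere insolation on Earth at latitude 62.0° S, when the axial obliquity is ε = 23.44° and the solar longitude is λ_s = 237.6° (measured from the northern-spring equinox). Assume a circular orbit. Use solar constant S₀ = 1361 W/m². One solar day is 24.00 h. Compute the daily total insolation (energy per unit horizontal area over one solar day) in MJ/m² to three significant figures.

37.9 MJ/m²

Solar declination: sin δ = sin ε · sin λ_s = sin 23.44° × sin 237.6° = -0.33586, so δ = -19.625°.
cos H₀ = −tan(-62.0°) tan(-19.625°) = -0.6706, H₀ = 2.3058 rad.
Bracket: H₀ sin φ sin δ + cos φ cos δ sin H₀ = 2.3058×-0.88295×-0.33586 + 0.46947×0.94191×0.74180 = 0.683779 + 0.328023 = 1.011802.
Q̄ = (S₀/π) × [bracket] = (1361/π) × 1.011802 = 438.33 W/m².
Daily total = Q̄ × 24.00 h × 3600 s/h = 438.33 × 24.00 × 3600 / 10⁶ = 37.87 MJ/m².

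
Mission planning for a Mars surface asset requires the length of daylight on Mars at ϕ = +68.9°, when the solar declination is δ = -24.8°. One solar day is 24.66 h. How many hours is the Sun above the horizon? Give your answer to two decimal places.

cos h₀ = −tan ϕ · tan δ = 1.1975 ≥ 1, so the Sun never rises (polar night) and h₀ = 0.
Daylight = 2h₀/(2π) × 24.66 h = (0.0000/π) × 24.66 = 0.00 h.

0.00 h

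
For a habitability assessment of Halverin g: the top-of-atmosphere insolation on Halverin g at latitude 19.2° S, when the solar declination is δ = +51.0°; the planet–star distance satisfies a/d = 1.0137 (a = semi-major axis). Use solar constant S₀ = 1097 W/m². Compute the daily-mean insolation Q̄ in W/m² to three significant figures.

Q̄ ≈ 89.2 W/m²

cos H₀ = −tan(-19.2°) tan(+51.000°) = 0.4300, H₀ = 1.1263 rad.
Bracket: H₀ sin φ sin δ + cos φ cos δ sin H₀ = 1.1263×-0.32887×0.77715 + 0.94438×0.62932×0.90281 = -0.287861 + 0.536556 = 0.248695.
Inverse-square distance factor (a/d)² = 1.0137² = 1.027588.
Q̄ = (S₀/π) × 1.027588 × [bracket] = (1097/π) × 1.027588 × 0.248695 = 89.24 W/m².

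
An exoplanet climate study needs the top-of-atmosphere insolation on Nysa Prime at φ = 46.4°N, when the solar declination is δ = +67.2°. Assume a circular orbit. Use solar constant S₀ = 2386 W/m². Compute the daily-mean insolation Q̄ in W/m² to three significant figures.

Q̄ ≈ 1.59e+03 W/m²

cos H₀ = −tan(+46.4°) tan(+67.200°) = -2.4981 ≤ −1 ⇒ polar day, H₀ = π.
Bracket: H₀ sin φ sin δ + cos φ cos δ sin H₀ = 3.1416×0.72417×0.92186 + 0.68962×0.38752×0.00000 = 2.097280 + 0.000000 = 2.097280.
Q̄ = (S₀/π) × [bracket] = (2386/π) × 2.097280 = 1593 W/m².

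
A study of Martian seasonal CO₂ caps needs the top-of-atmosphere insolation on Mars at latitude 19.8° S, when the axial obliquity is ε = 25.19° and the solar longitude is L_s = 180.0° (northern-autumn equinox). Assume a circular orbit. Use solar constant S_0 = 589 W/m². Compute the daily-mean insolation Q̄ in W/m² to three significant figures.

Q̄ ≈ 176 W/m²

Solar declination: sin δ = sin ε · sin L_s = sin 25.19° × sin 180.0° = 0.00000, so δ = +0.000°.
cos h₀ = −tan(-19.8°) tan(+0.000°) = 0.0000, h₀ = 1.5708 rad.
Bracket: h₀ sin ϕ sin δ + cos ϕ cos δ sin h₀ = 1.5708×-0.33874×0.00000 + 0.94088×1.00000×1.00000 = -0.000000 + 0.940880 = 0.940880.
Q̄ = (S_0/π) × [bracket] = (589/π) × 0.940880 = 176.4 W/m².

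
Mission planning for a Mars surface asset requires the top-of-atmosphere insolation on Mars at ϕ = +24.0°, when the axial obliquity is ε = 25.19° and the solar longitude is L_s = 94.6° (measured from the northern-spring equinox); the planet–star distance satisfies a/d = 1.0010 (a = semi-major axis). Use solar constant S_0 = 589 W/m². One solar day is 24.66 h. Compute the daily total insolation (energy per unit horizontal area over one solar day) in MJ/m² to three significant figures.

Solar declination: sin δ = sin ε · sin L_s = sin 25.19° × sin 94.6° = 0.42425, so δ = +25.103°.
cos h₀ = −tan(+24.0°) tan(+25.103°) = -0.2086, h₀ = 1.7809 rad.
Bracket: h₀ sin ϕ sin δ + cos ϕ cos δ sin h₀ = 1.7809×0.40674×0.42425 + 0.91355×0.90554×0.97800 = 0.307311 + 0.809056 = 1.116367.
Inverse-square distance factor (a/d)² = 1.0010² = 1.002001.
Q̄ = (S_0/π) × 1.002001 × [bracket] = (589/π) × 1.002001 × 1.116367 = 209.72 W/m².
Daily total = Q̄ × 24.66 h × 3600 s/h = 209.72 × 24.66 × 3600 / 10⁶ = 18.62 MJ/m².

18.6 MJ/m²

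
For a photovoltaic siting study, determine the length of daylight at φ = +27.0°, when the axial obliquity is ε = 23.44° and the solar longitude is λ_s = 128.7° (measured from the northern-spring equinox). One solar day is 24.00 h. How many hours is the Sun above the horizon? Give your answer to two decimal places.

13.28 h

Solar declination: sin δ = sin ε · sin λ_s = sin 23.44° × sin 128.7° = 0.31045, so δ = +18.086°.
cos H₀ = −tan φ · tan δ = −tan(+27.0°) × tan(+18.086°) = -0.1664, so H₀ = 1.7380 rad = 99.58°.
Daylight = 2H₀/(2π) × 24.00 h = (1.7380/π) × 24.00 = 13.28 h.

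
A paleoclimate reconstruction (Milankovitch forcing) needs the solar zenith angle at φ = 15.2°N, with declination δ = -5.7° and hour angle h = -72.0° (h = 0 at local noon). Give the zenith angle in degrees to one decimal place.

θ_z = 74.3°

cos θ_z = sin φ sin δ + cos φ cos δ cos h = -0.026041 + 0.296732 = 0.270691.
θ_z = arccos(0.270691) = 74.3°.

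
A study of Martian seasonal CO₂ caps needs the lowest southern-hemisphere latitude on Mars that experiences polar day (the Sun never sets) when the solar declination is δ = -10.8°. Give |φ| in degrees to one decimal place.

|φ| = 79.2°

Polar day requires cos H₀ = −tan φ tan δ ≤ −1, i.e. tan φ tan δ ≥ 1.
The boundary is |tan φ| · |tan δ| = 1, so |φ| = 90° − |δ| = 90° − 10.8° = 79.2° in the southern hemisphere.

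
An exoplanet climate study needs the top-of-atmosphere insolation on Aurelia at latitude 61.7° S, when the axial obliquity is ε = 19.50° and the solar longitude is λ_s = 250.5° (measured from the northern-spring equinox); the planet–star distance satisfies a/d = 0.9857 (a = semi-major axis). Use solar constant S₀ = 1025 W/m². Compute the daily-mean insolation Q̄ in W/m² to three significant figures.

Solar declination: sin δ = sin ε · sin λ_s = sin 19.50° × sin 250.5° = -0.31466, so δ = -18.340°.
cos H₀ = −tan(-61.7°) tan(-18.340°) = -0.6157, H₀ = 2.2340 rad.
Bracket: H₀ sin φ sin δ + cos φ cos δ sin H₀ = 2.2340×-0.88048×-0.31466 + 0.47409×0.94920×0.78801 = 0.618934 + 0.354609 = 0.973543.
Inverse-square distance factor (a/d)² = 0.9857² = 0.971604.
Q̄ = (S₀/π) × 0.971604 × [bracket] = (1025/π) × 0.971604 × 0.973543 = 308.6 W/m².

Q̄ ≈ 309 W/m²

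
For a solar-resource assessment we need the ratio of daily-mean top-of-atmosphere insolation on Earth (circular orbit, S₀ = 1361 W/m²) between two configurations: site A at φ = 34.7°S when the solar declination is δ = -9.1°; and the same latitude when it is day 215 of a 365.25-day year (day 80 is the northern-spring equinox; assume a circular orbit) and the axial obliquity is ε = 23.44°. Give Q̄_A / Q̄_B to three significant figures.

— Configuration A (φ=-34.7°):
cos H₀ = −tan(-34.7°) tan(-9.100°) = -0.1109, H₀ = 1.6819 rad.
Bracket: H₀ sin φ sin δ + cos φ cos δ sin H₀ = 1.6819×-0.56928×-0.15816 + 0.82214×0.98741×0.99383 = 0.151434 + 0.806781 = 0.958215.
Q̄ = (S₀/π) × [bracket] = (1361/π) × 0.958215 = 415.12 W/m².
— Configuration B (φ=-34.7°):
Solar longitude: λ_s = 360° × (215 − 80)/365.25 = 133.060°.
sin δ = sin 23.44° × sin 133.060° = 0.29064, so δ = +16.896°.
cos H₀ = −tan(-34.7°) tan(+16.896°) = 0.2103, H₀ = 1.3589 rad.
Bracket: H₀ sin φ sin δ + cos φ cos δ sin H₀ = 1.3589×-0.56928×0.29064 + 0.82214×0.95683×0.97763 = -0.224838 + 0.769051 = 0.544213.
Q̄ = (S₀/π) × [bracket] = (1361/π) × 0.544213 = 235.76 W/m².
Ratio Q̄_A / Q̄_B = 415.12 / 235.76 = 1.761.

Q̄_A / Q̄_B ≈ 1.76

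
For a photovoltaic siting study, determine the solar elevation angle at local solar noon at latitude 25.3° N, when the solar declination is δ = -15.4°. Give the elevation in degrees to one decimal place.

At local noon the hour angle is zero, so the zenith angle equals |ϕ − δ| = |+25.3° − (-15.400°)| = 40.700°.
Elevation = 90° − 40.700° = 49.3°.

49.3°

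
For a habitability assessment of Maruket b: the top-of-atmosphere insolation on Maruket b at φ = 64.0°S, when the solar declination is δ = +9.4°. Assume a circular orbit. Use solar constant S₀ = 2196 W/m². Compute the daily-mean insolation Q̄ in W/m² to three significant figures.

cos H₀ = −tan(-64.0°) tan(+9.400°) = 0.3394, H₀ = 1.2245 rad.
Bracket: H₀ sin φ sin δ + cos φ cos δ sin H₀ = 1.2245×-0.89879×0.16333 + 0.43837×0.98657×0.94063 = -0.179756 + 0.406806 = 0.227050.
Q̄ = (S₀/π) × [bracket] = (2196/π) × 0.227050 = 158.7 W/m².

Q̄ ≈ 159 W/m²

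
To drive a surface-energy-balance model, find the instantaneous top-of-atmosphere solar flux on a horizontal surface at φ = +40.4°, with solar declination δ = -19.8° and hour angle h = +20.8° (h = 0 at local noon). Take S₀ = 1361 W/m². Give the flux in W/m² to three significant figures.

cos θ_z = sin φ sin δ + cos φ cos δ cos h = -0.219543 + 0.669818 = 0.450275.
Flux = S₀ · cos θ_z = 1361 × 0.450275 = 612.8 W/m².

613 W/m²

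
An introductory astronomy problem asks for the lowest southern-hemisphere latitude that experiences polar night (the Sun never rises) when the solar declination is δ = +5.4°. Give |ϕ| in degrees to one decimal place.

|ϕ| = 84.6°

Polar night requires cos h₀ = −tan ϕ tan δ ≥ 1, i.e. tan ϕ tan δ ≤ −1.
The boundary is |tan ϕ| · |tan δ| = 1, so |ϕ| = 90° − |δ| = 90° − 5.4° = 84.6° in the southern hemisphere.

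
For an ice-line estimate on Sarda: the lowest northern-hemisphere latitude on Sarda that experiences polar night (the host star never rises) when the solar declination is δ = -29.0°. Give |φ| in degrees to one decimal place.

|φ| = 61.0°

Polar night requires cos H₀ = −tan φ tan δ ≥ 1, i.e. tan φ tan δ ≤ −1.
The boundary is |tan φ| · |tan δ| = 1, so |φ| = 90° − |δ| = 90° − 29.0° = 61.0° in the northern hemisphere.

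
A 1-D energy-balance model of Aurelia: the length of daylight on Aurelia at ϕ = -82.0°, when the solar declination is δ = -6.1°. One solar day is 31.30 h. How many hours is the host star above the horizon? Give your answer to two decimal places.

cos h₀ = −tan ϕ · tan δ = −tan(-82.0°) × tan(-6.100°) = -0.7604, so h₀ = 2.4347 rad = 139.50°.
Daylight = 2h₀/(2π) × 31.30 h = (2.4347/π) × 31.30 = 24.26 h.

24.26 h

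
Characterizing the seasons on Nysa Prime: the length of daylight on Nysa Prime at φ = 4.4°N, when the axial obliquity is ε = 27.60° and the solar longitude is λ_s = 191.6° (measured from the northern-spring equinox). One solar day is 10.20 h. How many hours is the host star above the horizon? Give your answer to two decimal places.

5.08 h

Solar declination: sin δ = sin ε · sin λ_s = sin 27.60° × sin 191.6° = -0.09316, so δ = -5.345°.
cos H₀ = −tan φ · tan δ = −tan(+4.4°) × tan(-5.345°) = 0.0072, so H₀ = 1.5636 rad = 89.59°.
Daylight = 2H₀/(2π) × 10.20 h = (1.5636/π) × 10.20 = 5.08 h.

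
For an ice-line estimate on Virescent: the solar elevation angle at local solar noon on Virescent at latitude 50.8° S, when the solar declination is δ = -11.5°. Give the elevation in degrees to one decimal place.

At local noon the hour angle is zero, so the zenith angle equals |φ − δ| = |-50.8° − (-11.500°)| = 39.300°.
Elevation = 90° − 39.300° = 50.7°.

50.7°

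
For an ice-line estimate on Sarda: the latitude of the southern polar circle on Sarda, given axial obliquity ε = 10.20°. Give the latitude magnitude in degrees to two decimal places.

The polar circle is the lowest latitude that experiences at least one full rotation of continuous darkness at the northern-summer solstice; it lies at |φ| = 90° − ε = 90° − 10.20° = 79.80°.

79.80°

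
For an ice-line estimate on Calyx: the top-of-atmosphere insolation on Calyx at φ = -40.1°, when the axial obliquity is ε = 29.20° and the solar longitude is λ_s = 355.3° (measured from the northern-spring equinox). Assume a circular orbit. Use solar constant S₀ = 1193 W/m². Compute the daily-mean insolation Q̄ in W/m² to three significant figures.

Q̄ ≈ 306 W/m²

Solar declination: sin δ = sin ε · sin λ_s = sin 29.20° × sin 355.3° = -0.03997, so δ = -2.291°.
cos H₀ = −tan(-40.1°) tan(-2.291°) = -0.0337, H₀ = 1.6045 rad.
Bracket: H₀ sin φ sin δ + cos φ cos δ sin H₀ = 1.6045×-0.64412×-0.03997 + 0.76492×0.99920×0.99943 = 0.041309 + 0.763872 = 0.805181.
Q̄ = (S₀/π) × [bracket] = (1193/π) × 0.805181 = 305.8 W/m².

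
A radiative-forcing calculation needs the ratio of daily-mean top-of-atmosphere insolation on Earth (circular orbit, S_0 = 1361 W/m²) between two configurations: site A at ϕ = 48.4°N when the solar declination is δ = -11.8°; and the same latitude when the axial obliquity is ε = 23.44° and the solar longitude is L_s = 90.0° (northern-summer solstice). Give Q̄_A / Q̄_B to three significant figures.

Q̄_A / Q̄_B ≈ 0.372

— Configuration A (ϕ=+48.4°):
cos h₀ = −tan(+48.4°) tan(-11.800°) = 0.2353, h₀ = 1.3333 rad.
Bracket: h₀ sin ϕ sin δ + cos ϕ cos δ sin h₀ = 1.3333×0.74780×-0.20450 + 0.66393×0.97887×0.97192 = -0.203895 + 0.631652 = 0.427757.
Q̄ = (S_0/π) × [bracket] = (1361/π) × 0.427757 = 185.31 W/m².
— Configuration B (ϕ=+48.4°):
Solar declination: sin δ = sin ε · sin L_s = sin 23.44° × sin 90.0° = 0.39779, so δ = +23.440°.
cos h₀ = −tan(+48.4°) tan(+23.440°) = -0.4883, h₀ = 2.0810 rad.
Bracket: h₀ sin ϕ sin δ + cos ϕ cos δ sin h₀ = 2.0810×0.74780×0.39779 + 0.66393×0.91748×0.87265 = 0.619030 + 0.531568 = 1.150598.
Q̄ = (S_0/π) × [bracket] = (1361/π) × 1.150598 = 498.46 W/m².
Ratio Q̄_A / Q̄_B = 185.31 / 498.46 = 0.3718.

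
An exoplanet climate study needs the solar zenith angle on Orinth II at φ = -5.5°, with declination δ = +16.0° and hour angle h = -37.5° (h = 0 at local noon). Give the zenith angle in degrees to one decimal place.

cos θ_z = sin φ sin δ + cos φ cos δ cos h = -0.026419 + 0.759109 = 0.732690.
θ_z = arccos(0.732690) = 42.9°.

θ_z = 42.9°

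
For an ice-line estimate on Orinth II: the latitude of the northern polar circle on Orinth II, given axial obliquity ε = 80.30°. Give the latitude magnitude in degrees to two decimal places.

The polar circle is the lowest latitude that experiences at least one full rotation of continuous daylight at the northern-summer solstice; it lies at |φ| = 90° − ε = 90° − 80.30° = 9.70°.

9.70°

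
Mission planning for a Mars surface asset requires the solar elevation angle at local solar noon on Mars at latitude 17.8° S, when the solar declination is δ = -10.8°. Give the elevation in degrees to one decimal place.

83.0°

At local noon the hour angle is zero, so the zenith angle equals |ϕ − δ| = |-17.8° − (-10.800°)| = 7.000°.
Elevation = 90° − 7.000° = 83.0°.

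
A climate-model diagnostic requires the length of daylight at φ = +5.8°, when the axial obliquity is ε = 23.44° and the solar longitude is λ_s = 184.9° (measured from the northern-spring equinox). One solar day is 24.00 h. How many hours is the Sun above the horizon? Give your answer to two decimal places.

11.97 h

Solar declination: sin δ = sin ε · sin λ_s = sin 23.44° × sin 184.9° = -0.03398, so δ = -1.947°.
cos H₀ = −tan φ · tan δ = −tan(+5.8°) × tan(-1.947°) = 0.0035, so H₀ = 1.5673 rad = 89.80°.
Daylight = 2H₀/(2π) × 24.00 h = (1.5673/π) × 24.00 = 11.97 h.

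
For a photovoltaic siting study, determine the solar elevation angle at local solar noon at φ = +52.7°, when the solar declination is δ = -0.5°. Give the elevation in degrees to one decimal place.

At local noon the hour angle is zero, so the zenith angle equals |φ − δ| = |+52.7° − (-0.500°)| = 53.200°.
Elevation = 90° − 53.200° = 36.8°.

36.8°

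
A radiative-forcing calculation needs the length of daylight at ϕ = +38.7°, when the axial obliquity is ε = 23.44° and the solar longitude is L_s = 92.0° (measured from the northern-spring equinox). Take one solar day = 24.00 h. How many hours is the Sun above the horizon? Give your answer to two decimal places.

Solar declination: sin δ = sin ε · sin L_s = sin 23.44° × sin 92.0° = 0.39755, so δ = +23.425°.
cos h₀ = −tan ϕ · tan δ = −tan(+38.7°) × tan(+23.425°) = -0.3471, so h₀ = 1.9253 rad = 110.31°.
Daylight = 2h₀/(2π) × 24.00 h = (1.9253/π) × 24.00 = 14.71 h.

14.71 h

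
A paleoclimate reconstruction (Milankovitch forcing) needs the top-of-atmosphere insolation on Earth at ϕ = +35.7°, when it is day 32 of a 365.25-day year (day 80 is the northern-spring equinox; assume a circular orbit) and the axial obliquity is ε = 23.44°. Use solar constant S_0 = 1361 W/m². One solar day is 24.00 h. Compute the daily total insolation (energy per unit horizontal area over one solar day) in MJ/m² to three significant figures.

19.7 MJ/m²

Solar longitude: L_s = 360° × (32 − 80)/365.25 = -47.310°, i.e. -47.310° + 360° = 312.690°.
sin δ = sin 23.44° × sin 312.690° = -0.29239, so δ = -17.001°.
cos h₀ = −tan(+35.7°) tan(-17.001°) = 0.2197, h₀ = 1.3493 rad.
Bracket: h₀ sin ϕ sin δ + cos ϕ cos δ sin h₀ = 1.3493×0.58354×-0.29239 + 0.81208×0.95630×0.97557 = -0.230219 + 0.757620 = 0.527401.
Q̄ = (S_0/π) × [bracket] = (1361/π) × 0.527401 = 228.48 W/m².
Daily total = Q̄ × 24.00 h × 3600 s/h = 228.48 × 24.00 × 3600 / 10⁶ = 19.74 MJ/m².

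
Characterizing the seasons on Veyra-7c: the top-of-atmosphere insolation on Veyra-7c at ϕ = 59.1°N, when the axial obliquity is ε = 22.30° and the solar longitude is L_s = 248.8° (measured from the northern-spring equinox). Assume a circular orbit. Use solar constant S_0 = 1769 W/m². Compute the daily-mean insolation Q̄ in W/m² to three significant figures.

Q̄ ≈ 58.0 W/m²

Solar declination: sin δ = sin ε · sin L_s = sin 22.30° × sin 248.8° = -0.35378, so δ = -20.718°.
cos h₀ = −tan(+59.1°) tan(-20.718°) = 0.6320, h₀ = 0.8867 rad.
Bracket: h₀ sin ϕ sin δ + cos ϕ cos δ sin h₀ = 0.8867×0.85806×-0.35378 + 0.51354×0.93533×0.77498 = -0.269171 + 0.372246 = 0.103075.
Q̄ = (S_0/π) × [bracket] = (1769/π) × 0.103075 = 58.04 W/m².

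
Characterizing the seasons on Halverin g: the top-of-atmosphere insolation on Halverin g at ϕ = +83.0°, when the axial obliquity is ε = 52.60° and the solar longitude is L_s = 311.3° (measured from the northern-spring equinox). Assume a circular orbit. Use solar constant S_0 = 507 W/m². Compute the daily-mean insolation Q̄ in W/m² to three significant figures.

Solar declination: sin δ = sin ε · sin L_s = sin 52.60° × sin 311.3° = -0.59682, so δ = -36.642°.
cos h₀ = −tan(+83.0°) tan(-36.642°) = 6.0578 ≥ 1 ⇒ polar night, h₀ = 0 and Q̄ = 0.

Q̄ ≈ 0.00 W/m²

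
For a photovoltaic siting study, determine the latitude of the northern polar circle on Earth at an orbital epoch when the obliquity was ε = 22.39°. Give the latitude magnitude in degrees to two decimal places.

67.61°

The polar circle is the lowest latitude that experiences at least one full rotation of continuous daylight at the northern-summer solstice; it lies at |φ| = 90° − ε = 90° − 22.39° = 67.61°.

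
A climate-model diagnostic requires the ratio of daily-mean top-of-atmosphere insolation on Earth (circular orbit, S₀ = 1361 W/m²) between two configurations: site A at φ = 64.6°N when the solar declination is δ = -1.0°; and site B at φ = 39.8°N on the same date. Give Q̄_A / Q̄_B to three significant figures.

Q̄_A / Q̄_B ≈ 0.539

— Configuration A (φ=+64.6°):
cos H₀ = −tan(+64.6°) tan(-1.000°) = 0.0368, H₀ = 1.5340 rad.
Bracket: H₀ sin φ sin δ + cos φ cos δ sin H₀ = 1.5340×0.90334×-0.01745 + 0.42894×0.99985×0.99932 = -0.024181 + 0.428584 = 0.404403.
Q̄ = (S₀/π) × [bracket] = (1361/π) × 0.404403 = 175.20 W/m².
— Configuration B (φ=+39.8°):
cos H₀ = −tan(+39.8°) tan(-1.000°) = 0.0145, H₀ = 1.5563 rad.
Bracket: H₀ sin φ sin δ + cos φ cos δ sin H₀ = 1.5563×0.64011×-0.01745 + 0.76828×0.99985×0.99989 = -0.017384 + 0.768080 = 0.750696.
Q̄ = (S₀/π) × [bracket] = (1361/π) × 0.750696 = 325.22 W/m².
Ratio Q̄_A / Q̄_B = 175.20 / 325.22 = 0.5387.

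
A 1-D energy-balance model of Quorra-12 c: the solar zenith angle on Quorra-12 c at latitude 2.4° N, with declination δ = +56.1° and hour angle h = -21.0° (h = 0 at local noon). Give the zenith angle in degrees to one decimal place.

cos θ_z = sin φ sin δ + cos φ cos δ cos h = 0.034757 + 0.520243 = 0.555000.
θ_z = arccos(0.555000) = 56.3°.

θ_z = 56.3°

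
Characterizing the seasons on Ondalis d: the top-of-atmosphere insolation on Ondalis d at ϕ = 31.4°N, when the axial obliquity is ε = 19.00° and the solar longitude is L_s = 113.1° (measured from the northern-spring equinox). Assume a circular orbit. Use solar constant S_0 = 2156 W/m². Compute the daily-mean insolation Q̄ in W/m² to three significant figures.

Solar declination: sin δ = sin ε · sin L_s = sin 19.00° × sin 113.1° = 0.29946, so δ = +17.425°.
cos h₀ = −tan(+31.4°) tan(+17.425°) = -0.1916, h₀ = 1.7636 rad.
Bracket: h₀ sin ϕ sin δ + cos ϕ cos δ sin h₀ = 1.7636×0.52101×0.29946 + 0.85355×0.95411×0.98148 = 0.275160 + 0.799298 = 1.074458.
Q̄ = (S_0/π) × [bracket] = (2156/π) × 1.074458 = 737.4 W/m².

Q̄ ≈ 737 W/m²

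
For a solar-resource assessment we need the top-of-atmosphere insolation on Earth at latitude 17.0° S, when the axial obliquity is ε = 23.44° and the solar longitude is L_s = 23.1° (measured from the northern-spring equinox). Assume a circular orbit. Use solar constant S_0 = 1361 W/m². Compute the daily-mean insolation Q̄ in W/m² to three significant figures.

Solar declination: sin δ = sin ε · sin L_s = sin 23.44° × sin 23.1° = 0.15607, so δ = +8.979°.
cos h₀ = −tan(-17.0°) tan(+8.979°) = 0.0483, h₀ = 1.5225 rad.
Bracket: h₀ sin ϕ sin δ + cos ϕ cos δ sin h₀ = 1.5225×-0.29237×0.15607 + 0.95630×0.98775×0.99883 = -0.069472 + 0.943480 = 0.874008.
Q̄ = (S_0/π) × [bracket] = (1361/π) × 0.874008 = 378.6 W/m².

Q̄ ≈ 379 W/m²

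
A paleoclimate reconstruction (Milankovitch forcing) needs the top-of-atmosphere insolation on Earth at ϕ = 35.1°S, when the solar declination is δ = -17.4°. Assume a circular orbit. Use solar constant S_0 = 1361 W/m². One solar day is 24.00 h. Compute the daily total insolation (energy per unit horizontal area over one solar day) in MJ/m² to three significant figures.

cos h₀ = −tan(-35.1°) tan(-17.400°) = -0.2202, h₀ = 1.7929 rad.
Bracket: h₀ sin ϕ sin δ + cos ϕ cos δ sin h₀ = 1.7929×-0.57501×-0.29904 + 0.81815×0.95424×0.97544 = 0.308291 + 0.761537 = 1.069828.
Q̄ = (S_0/π) × [bracket] = (1361/π) × 1.069828 = 463.47 W/m².
Daily total = Q̄ × 24.00 h × 3600 s/h = 463.47 × 24.00 × 3600 / 10⁶ = 40.04 MJ/m².

40.0 MJ/m²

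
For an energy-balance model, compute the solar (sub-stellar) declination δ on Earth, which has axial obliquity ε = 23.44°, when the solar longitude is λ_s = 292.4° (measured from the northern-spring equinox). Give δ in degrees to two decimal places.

sin δ = sin ε · sin λ_s = sin 23.44° × sin 292.4° = -0.367774.
δ = arcsin(-0.367774) = -21.58°.

δ = -21.58°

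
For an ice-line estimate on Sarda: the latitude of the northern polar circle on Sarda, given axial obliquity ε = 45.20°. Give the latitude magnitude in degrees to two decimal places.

44.80°

The polar circle is the lowest latitude that experiences at least one full rotation of continuous daylight at the northern-summer solstice; it lies at |ϕ| = 90° − ε = 90° − 45.20° = 44.80°.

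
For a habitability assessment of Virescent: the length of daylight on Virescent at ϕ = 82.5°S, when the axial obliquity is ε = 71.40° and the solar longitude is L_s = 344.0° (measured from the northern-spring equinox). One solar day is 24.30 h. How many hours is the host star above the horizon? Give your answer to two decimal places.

24.30 h

Solar declination: sin δ = sin ε · sin L_s = sin 71.40° × sin 344.0° = -0.26124, so δ = -15.144°.
Sunrise equation: cos h₀ = −tan ϕ · tan δ = -2.0557 ≤ −1, so the host star never sets (polar day) and h₀ = π.
Daylight = 2h₀/(2π) × 24.30 h = (3.1416/π) × 24.30 = 24.30 h.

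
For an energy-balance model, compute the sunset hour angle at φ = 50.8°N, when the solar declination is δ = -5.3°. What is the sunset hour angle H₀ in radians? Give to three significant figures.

H₀ = 1.46 rad

cos H₀ = −tan φ · tan δ = −tan(+50.8°) × tan(-5.300°) = 0.1137, so H₀ = 1.4568 rad = 83.47°.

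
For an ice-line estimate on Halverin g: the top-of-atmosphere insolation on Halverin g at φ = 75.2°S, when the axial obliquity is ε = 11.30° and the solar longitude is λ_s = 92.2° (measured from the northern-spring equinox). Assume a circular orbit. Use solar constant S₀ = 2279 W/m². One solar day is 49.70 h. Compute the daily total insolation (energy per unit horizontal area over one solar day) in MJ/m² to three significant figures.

3.75 MJ/m²

Solar declination: sin δ = sin ε · sin λ_s = sin 11.30° × sin 92.2° = 0.19580, so δ = +11.292°.
cos H₀ = −tan(-75.2°) tan(+11.292°) = 0.7557, H₀ = 0.7141 rad.
Bracket: H₀ sin φ sin δ + cos φ cos δ sin H₀ = 0.7141×-0.96682×0.19580 + 0.25545×0.98064×0.65491 = -0.135182 + 0.164058 = 0.028876.
Q̄ = (S₀/π) × [bracket] = (2279/π) × 0.028876 = 20.947 W/m².
Daily total = Q̄ × 49.70 h × 3600 s/h = 20.947 × 49.70 × 3600 / 10⁶ = 3.748 MJ/m².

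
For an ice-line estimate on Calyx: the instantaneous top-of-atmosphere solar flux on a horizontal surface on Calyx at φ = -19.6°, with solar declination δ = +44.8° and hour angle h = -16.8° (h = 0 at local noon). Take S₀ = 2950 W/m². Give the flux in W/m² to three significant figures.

1.19e+03 W/m²

cos θ_z = sin φ sin δ + cos φ cos δ cos h = -0.236371 + 0.639926 = 0.403555.
Flux = S₀ · cos θ_z = 2950 × 0.403555 = 1190 W/m².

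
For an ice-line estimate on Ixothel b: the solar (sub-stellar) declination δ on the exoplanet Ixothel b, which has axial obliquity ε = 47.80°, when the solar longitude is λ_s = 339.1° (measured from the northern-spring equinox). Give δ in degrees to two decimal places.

δ = -15.32°

sin δ = sin ε · sin λ_s = sin 47.80° × sin 339.1° = -0.264273.
δ = arcsin(-0.264273) = -15.32°.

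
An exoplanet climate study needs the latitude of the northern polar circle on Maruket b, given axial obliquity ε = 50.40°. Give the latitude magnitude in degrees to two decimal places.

39.60°

The polar circle is the lowest latitude that experiences at least one full rotation of continuous daylight at the northern-summer solstice; it lies at |φ| = 90° − ε = 90° − 50.40° = 39.60°.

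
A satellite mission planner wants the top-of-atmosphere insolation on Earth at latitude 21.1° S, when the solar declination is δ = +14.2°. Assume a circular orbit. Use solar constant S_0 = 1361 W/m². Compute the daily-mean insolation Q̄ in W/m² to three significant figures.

Q̄ ≈ 334 W/m²

cos h₀ = −tan(-21.1°) tan(+14.200°) = 0.0976, h₀ = 1.4730 rad.
Bracket: h₀ sin ϕ sin δ + cos ϕ cos δ sin h₀ = 1.4730×-0.36000×0.24531 + 0.93295×0.96945×0.99522 = -0.130083 + 0.900125 = 0.770042.
Q̄ = (S_0/π) × [bracket] = (1361/π) × 0.770042 = 333.6 W/m².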